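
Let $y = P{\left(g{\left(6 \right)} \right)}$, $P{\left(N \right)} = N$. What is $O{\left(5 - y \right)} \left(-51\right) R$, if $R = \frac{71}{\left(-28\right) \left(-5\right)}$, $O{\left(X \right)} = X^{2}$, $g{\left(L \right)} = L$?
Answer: $- \frac{3621}{140} \approx -25.864$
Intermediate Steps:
$y = 6$
$R = \frac{71}{140} \approx 0.50714$
$O{\left(5 - y \right)} \left(-51\right) R = \left(5 - 6\right)^{2} \left(-51\right) \frac{71}{140} = \left(-1\right)^{2} \left(-51\right) \frac{71}{140} = 1 \left(-51\right) \frac{71}{140} = \left(-51\right) \frac{71}{140} = - \frac{3621}{140}$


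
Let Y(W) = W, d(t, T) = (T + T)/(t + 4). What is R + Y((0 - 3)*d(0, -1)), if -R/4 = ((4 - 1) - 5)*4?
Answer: 67/2 ≈ 33.500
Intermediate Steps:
d(t, T) = 2*T/(4 + t) (d(t, T) = (2*T)/(4 + t) = 2*T/(4 + t))
R = 32 (R = -4*((4 - 1) - 5)*4 = -4*(3 - 5)*4 = -(-8)*4 = -4*(-8) = 32)
R + Y((0 - 3)*d(0, -1)) = 32 + (0 - 3)*(2*(-1)/(4 + 0)) = 32 - 6*(-1)/4 = 32 - 3*(-1/2) = 32 + 3/2 = 67/2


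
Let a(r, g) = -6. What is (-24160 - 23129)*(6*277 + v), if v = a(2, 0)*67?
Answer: -59584140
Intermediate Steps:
v = -402 (v = -6*67 = -402)
(-24160 - 23129)*(6*277 + v) = (-24160 - 23129)*(6*277 - 402) = -47289*(1662 - 402) = -47289*1260 = -59584140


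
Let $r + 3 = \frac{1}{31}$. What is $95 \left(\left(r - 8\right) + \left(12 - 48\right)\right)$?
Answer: $- \frac{138320}{31} \approx -4461.9$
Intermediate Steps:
$r = - \frac{92}{31}$ ($r = -3 + \frac{1}{31} = - \frac{92}{31} \approx -2.9677$)
$95 \left(\left(r - 8\right) + \left(12 - 48\right)\right) = 95 \left(\left(- \frac{92}{31} - 8\right) + \left(12 - 48\right)\right) = 95 \left(\left(- \frac{92}{31} - 8\right) - 36\right) = 95 \left(- \frac{340}{31} - 36\right) = 95 \left(- \frac{1456}{31}\right) = - \frac{138320}{31}$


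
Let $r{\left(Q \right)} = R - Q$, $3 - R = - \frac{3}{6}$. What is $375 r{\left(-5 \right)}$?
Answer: $\frac{6375}{2} \approx 3187.5$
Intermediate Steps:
$R = \frac{7}{2}$ ($R = 3 - - \frac{3}{6} = 3 - \left(-3\right) \frac{1}{6} = 3 - - \frac{1}{2} = 3 + \frac{1}{2} = \frac{7}{2} \approx 3.5$)
$r{\left(Q \right)} = \frac{7}{2} - Q$
$375 r{\left(-5 \right)} = 375 \left(\frac{7}{2} - -5\right) = 375 \left(\frac{7}{2} + 5\right) = 375 \cdot \frac{17}{2} = \frac{6375}{2}$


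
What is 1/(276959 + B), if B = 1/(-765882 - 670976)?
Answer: 1436858/397950754821 ≈ 3.6106e-6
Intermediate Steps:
B = -1/1436858 (B = 1/(-1436858) = -1/1436858 ≈ -6.9596e-7)
1/(276959 + B) = 1/(276959 - 1/1436858) = 1/(397950754821/1436858) = 1436858/397950754821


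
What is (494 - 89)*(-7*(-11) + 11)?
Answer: 35640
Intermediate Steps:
(494 - 89)*(-7*(-11) + 11) = 405*(77 + 11) = 405*88 = 35640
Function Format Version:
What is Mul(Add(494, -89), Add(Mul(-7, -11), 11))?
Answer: 35640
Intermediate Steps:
Mul(Add(494, -89), Add(Mul(-7, -11), 11)) = Mul(405, Add(77, 11)) = Mul(405, 88) = 35640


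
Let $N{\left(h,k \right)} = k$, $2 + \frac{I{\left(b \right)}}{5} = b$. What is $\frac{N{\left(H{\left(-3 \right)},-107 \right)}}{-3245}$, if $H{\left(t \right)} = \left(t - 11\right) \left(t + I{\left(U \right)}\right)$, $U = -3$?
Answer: $\frac{107}{3245} \approx 0.032974$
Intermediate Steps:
$I{\left(b \right)} = -10 + 5 b$
$H{\left(t \right)} = \left(-25 + t\right) \left(-11 + t\right)$ ($H{\left(t \right)} = \left(t - 11\right) \left(t + \left(-10 + 5 \left(-3\right)\right)\right) = \left(-11 + t\right) \left(t - 25\right) = \left(-11 + t\right) \left(-25 + t\right) = \left(-25 + t\right) \left(-11 + t\right)$)
$\frac{N{\left(H{\left(-3 \right)},-107 \right)}}{-3245} = - \frac{107}{-3245} = \left(-107\right) \left(- \frac{1}{3245}\right) = \frac{107}{3245}$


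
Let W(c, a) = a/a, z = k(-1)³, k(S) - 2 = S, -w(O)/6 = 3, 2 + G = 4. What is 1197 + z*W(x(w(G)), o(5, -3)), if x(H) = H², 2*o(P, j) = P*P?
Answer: 1198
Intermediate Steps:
G = 2 (G = -2 + 4 = 2)
w(O) = -18 (w(O) = -6*3 = -18)
k(S) = 2 + S
o(P, j) = P²/2 (o(P, j) = (P*P)/2 = P²/2)
z = 1 (z = (2 - 1)³ = 1³ = 1)
W(c, a) = 1
1197 + z*W(x(w(G)), o(5, -3)) = 1197 + 1*1 = 1197 + 1 = 1198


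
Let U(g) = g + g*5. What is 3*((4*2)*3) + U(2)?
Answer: 84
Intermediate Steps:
U(g) = 6*g (U(g) = g + 5*g = 6*g)
3*((4*2)*3) + U(2) = 3*((4*2)*3) + 6*2 = 3*(8*3) + 12 = 3*24 + 12 = 72 + 12 = 84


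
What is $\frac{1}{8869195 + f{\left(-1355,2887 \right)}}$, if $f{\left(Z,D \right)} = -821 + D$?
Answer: $\frac{1}{8871261} \approx 1.1272 \cdot 10^{-7}$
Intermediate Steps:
$\frac{1}{8869195 + f{\left(-1355,2887 \right)}} = \frac{1}{8869195 + \left(-821 + 2887\right)} = \frac{1}{8869195 + 2066} = \frac{1}{8871261}$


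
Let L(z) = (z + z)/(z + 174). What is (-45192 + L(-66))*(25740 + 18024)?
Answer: -5933508532/3 ≈ -1.9778e+9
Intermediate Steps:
L(z) = 2*z/(174 + z) (L(z) = (2*z)/(174 + z) = 2*z/(174 + z))
(-45192 + L(-66))*(25740 + 18024) = (-45192 + 2*(-66)/(174 - 66))*(25740 + 18024) = (-45192 + 2*(-66)/108)*43764 = (-45192 + 2*(-66)*(1/108))*43764 = (-45192 - 11/9)*43764 = -406739/9*43764 = -5933508532/3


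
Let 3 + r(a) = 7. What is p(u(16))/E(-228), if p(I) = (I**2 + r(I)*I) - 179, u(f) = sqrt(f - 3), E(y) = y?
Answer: 83/114 - sqrt(13)/57 ≈ 0.66481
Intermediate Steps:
r(a) = 4 (r(a) = -3 + 7 = 4)
u(f) = sqrt(-3 + f)
p(I) = -179 + I**2 + 4*I (p(I) = (I**2 + 4*I) - 179 = -179 + I**2 + 4*I)
p(u(16))/E(-228) = (-179 + (sqrt(-3 + 16))**2 + 4*sqrt(-3 + 16))/(-228) = (-179 + (sqrt(13))**2 + 4*sqrt(13))*(-1/228) = (-179 + 13 + 4*sqrt(13))*(-1/228) = (-166 + 4*sqrt(13))*(-1/228) = 83/114 - sqrt(13)/57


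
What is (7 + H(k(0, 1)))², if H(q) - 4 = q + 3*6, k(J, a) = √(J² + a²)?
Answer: 900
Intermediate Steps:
H(q) = 22 + q (H(q) = 4 + (q + 3*6) = 4 + (q + 18) = 4 + (18 + q) = 22 + q)
(7 + H(k(0, 1)))² = (7 + (22 + √(0² + 1²)))² = (7 + (22 + √(0 + 1)))² = (7 + (22 + √1))² = (7 + (22 + 1))² = (7 + 23)² = 30² = 900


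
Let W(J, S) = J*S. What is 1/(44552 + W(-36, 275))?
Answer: 1/34652 ≈ 2.8858e-5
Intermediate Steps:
1/(44552 + W(-36, 275)) = 1/(44552 - 36*275) = 1/(44552 - 9900) = 1/34652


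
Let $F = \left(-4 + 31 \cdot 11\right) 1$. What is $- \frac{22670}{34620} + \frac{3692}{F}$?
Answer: $\frac{12017725}{1166694} \approx 10.301$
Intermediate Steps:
$F = 337$ ($F = \left(-4 + 341\right) 1 = 337 \cdot 1 = 337$)
$- \frac{22670}{34620} + \frac{3692}{F} = - \frac{22670}{34620} + \frac{3692}{337} = \left(-22670\right) \frac{1}{34620} + 3692 \cdot \frac{1}{337} = - \frac{2267}{3462} + \frac{3692}{337} = \frac{12017725}{1166694}$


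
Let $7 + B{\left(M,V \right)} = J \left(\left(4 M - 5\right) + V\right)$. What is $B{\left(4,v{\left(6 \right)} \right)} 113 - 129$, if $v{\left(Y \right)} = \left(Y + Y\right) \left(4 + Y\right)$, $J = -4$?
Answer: $-60132$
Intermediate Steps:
$v{\left(Y \right)} = 2 Y \left(4 + Y\right)$
$B{\left(M,V \right)} = 13 - 16 M - 4 V$ ($B{\left(M,V \right)} = -7 - 4 \left(\left(4 M - 5\right) + V\right) = -7 - 4 \left(\left(-5 + 4 M\right) + V\right) = -7 - 4 \left(-5 + V + 4 M\right) = -7 - \left(-20 + 4 V + 16 M\right) = 13 - 16 M - 4 V$)
$B{\left(4,v{\left(6 \right)} \right)} 113 - 129 = \left(13 - 64 - 4 \cdot 2 \cdot 6 \left(4 + 6\right)\right) 113 - 129 = \left(13 - 64 - 4 \cdot 2 \cdot 6 \cdot 10\right) 113 - 129 = \left(13 - 64 - 480\right) 113 - 129 = \left(-531\right) 113 - 129 = -60003 - 129 = -60132$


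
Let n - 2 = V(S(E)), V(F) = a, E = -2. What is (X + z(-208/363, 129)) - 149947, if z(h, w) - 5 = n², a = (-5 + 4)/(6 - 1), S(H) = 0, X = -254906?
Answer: -10121119/25 ≈ -4.0485e+5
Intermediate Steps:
a = -⅕ (a = -1/5 = -1*⅕ = -⅕ ≈ -0.20000)
V(F) = -⅕
n = 9/5 (n = 2 - ⅕ = 9/5 ≈ 1.8000)
z(h, w) = 206/25 (z(h, w) = 5 + (9/5)² = 5 + 81/25 = 206/25)
(X + z(-208/363, 129)) - 149947 = (-254906 + 206/25) - 149947 = -6372444/25 - 149947 = -10121119/25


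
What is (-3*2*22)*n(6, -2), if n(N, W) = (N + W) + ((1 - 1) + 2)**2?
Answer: -1056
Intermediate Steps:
n(N, W) = 4 + N + W (n(N, W) = (N + W) + (0 + 2)**2 = (N + W) + 2**2 = (N + W) + 4 = 4 + N + W)
(-3*2*22)*n(6, -2) = (-3*2*22)*(4 + 6 - 2) = -6*22*8 = -132*8 = -1056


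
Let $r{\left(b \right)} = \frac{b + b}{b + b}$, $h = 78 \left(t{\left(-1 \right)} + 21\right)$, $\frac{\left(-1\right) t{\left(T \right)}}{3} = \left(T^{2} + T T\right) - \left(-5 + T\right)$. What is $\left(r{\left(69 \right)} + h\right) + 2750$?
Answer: $2517$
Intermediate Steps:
$t{\left(T \right)} = -15 - 6 T^{2} + 3 T$ ($t{\left(T \right)} = - 3 \left(\left(T^{2} + T T\right) - \left(-5 + T\right)\right) = - 3 \left(\left(T^{2} + T^{2}\right) - \left(-5 + T\right)\right) = - 3 \left(2 T^{2} - \left(-5 + T\right)\right) = - 3 \left(5 - T + 2 T^{2}\right) = -15 - 6 T^{2} + 3 T$)
$h = -234$ ($h = 78 \left(\left(-15 - 6 \left(-1\right)^{2} + 3 \left(-1\right)\right) + 21\right) = 78 \left(\left(-15 - 6 - 3\right) + 21\right) = 78 \left(-24 + 21\right) = 78 \left(-3\right) = -234$)
$r{\left(b \right)} = 1$ ($r{\left(b \right)} = \frac{2 b}{2 b} = 2 b \frac{1}{2 b} = 1$)
$\left(r{\left(69 \right)} + h\right) + 2750 = \left(1 - 234\right) + 2750 = -233 + 2750 = 2517$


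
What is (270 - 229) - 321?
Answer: -280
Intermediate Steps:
(270 - 229) - 321 = 41 - 321 = -280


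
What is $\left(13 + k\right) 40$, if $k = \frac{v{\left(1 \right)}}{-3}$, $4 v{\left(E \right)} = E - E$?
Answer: $520$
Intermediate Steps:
$v{\left(E \right)} = 0$ ($v{\left(E \right)} = \frac{E - E}{4} = \frac{1}{4} \cdot 0 = 0$)
$k = 0$ ($k = \frac{0}{-3} = 0 \left(- \frac{1}{3}\right) = 0$)
$\left(13 + k\right) 40 = \left(13 + 0\right) 40 = 13 \cdot 40 = 520$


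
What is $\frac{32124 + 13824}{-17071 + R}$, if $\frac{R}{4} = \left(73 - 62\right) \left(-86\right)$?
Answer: $- \frac{45948}{20855} \approx -2.2032$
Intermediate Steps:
$R = -3784$ ($R = 4 \left(73 - 62\right) \left(-86\right) = 4 \cdot 11 \left(-86\right) = 4 \left(-946\right) = -3784$)
$\frac{32124 + 13824}{-17071 + R} = \frac{32124 + 13824}{-17071 - 3784} = \frac{45948}{-20855} = 45948 \left(- \frac{1}{20855}\right) = - \frac{45948}{20855}$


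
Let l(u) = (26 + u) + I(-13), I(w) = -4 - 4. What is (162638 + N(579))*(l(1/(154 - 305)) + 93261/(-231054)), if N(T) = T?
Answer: 33388284684873/11629718 ≈ 2.8709e+6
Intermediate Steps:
I(w) = -8
l(u) = 18 + u (l(u) = (26 + u) - 8 = 18 + u)
(162638 + N(579))*(l(1/(154 - 305)) + 93261/(-231054)) = (162638 + 579)*((18 + 1/(154 - 305)) + 93261/(-231054)) = 163217*((18 + 1/(-151)) + 93261*(-1/231054)) = 163217*((18 - 1/151) - 31087/77018) = 163217*(2717/151 - 31087/77018) = 163217*(204563769/11629718) = 33388284684873/11629718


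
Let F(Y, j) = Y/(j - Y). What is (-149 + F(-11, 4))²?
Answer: 5044516/225 ≈ 22420.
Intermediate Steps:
(-149 + F(-11, 4))² = (-149 - 11/(4 - 1*(-11)))² = (-149 - 11/(4 + 11))² = (-149 - 11/15)² = (-2246/15)² = 5044516/225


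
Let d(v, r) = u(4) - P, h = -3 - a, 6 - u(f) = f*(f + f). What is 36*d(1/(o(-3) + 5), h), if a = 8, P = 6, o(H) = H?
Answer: -1152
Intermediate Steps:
u(f) = 6 - 2*f² (u(f) = 6 - f*(f + f) = 6 - f*2*f = 6 - 2*f²)
h = -11 (h = -3 - 1*8 = -3 - 8 = -11)
d(v, r) = -32 (d(v, r) = (6 - 2*4²) - 1*6 = (6 - 2*16) - 6 = (6 - 32) - 6 = -26 - 6 = -32)
36*d(1/(o(-3) + 5), h) = 36*(-32) = -1152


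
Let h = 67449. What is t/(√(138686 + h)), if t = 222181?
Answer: 222181*√206135/206135 ≈ 489.36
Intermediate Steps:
t/(√(138686 + h)) = 222181/(√(138686 + 67449)) = 222181/(√206135) = 222181*(√206135/206135) = 222181*√206135/206135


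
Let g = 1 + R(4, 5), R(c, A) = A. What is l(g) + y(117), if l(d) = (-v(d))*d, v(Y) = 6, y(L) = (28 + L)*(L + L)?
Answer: 33894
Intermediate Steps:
y(L) = 2*L*(28 + L) (y(L) = (28 + L)*(2*L) = 2*L*(28 + L))
g = 6 (g = 1 + 5 = 6)
l(d) = -6*d (l(d) = (-1*6)*d = -6*d)
l(g) + y(117) = -6*6 + 2*117*(28 + 117) = -36 + 2*117*145 = -36 + 33930 = 33894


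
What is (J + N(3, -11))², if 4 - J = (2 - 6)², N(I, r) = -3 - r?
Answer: 16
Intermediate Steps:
J = -12 (J = 4 - (2 - 6)² = 4 - 1*(-4)² = 4 - 1*16 = 4 - 16 = -12)
(J + N(3, -11))² = (-12 + (-3 - 1*(-11)))² = (-12 + (-3 + 11))² = (-12 + 8)² = (-4)² = 16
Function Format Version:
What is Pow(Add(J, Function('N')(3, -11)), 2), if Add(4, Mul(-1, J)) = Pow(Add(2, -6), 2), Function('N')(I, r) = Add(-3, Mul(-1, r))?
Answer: 16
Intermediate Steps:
J = -12 (J = Add(4, Mul(-1, Pow(Add(2, -6), 2))) = Add(4, Mul(-1, Pow(-4, 2))) = Add(4, Mul(-1, 16)) = Add(4, -16) = -12)
Pow(Add(J, Function('N')(3, -11)), 2) = Pow(Add(-12, Add(-3, Mul(-1, -11))), 2) = Pow(Add(-12, Add(-3, 11)), 2) = Pow(Add(-12, 8), 2) = Pow(-4, 2) = 16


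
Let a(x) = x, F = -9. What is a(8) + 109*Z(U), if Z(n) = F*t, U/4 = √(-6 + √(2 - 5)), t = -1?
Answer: 989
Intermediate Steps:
U = 4*√(-6 + I*√3) (U = 4*√(-6 + √(2 - 5)) = 4*√(-6 + √(-3)) = 4*√(-6 + I*√3) ≈ 1.4 + 9.8975*I)
Z(n) = 9 (Z(n) = -9*(-1) = 9)
a(8) + 109*Z(U) = 8 + 109*9 = 8 + 981 = 989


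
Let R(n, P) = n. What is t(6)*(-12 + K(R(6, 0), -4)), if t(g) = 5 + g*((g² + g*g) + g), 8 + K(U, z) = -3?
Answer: -10879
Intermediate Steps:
K(U, z) = -11 (K(U, z) = -8 - 3 = -11)
t(g) = 5 + g*(g + 2*g²) (t(g) = 5 + g*((g² + g²) + g) = 5 + g*(2*g² + g) = 5 + g*(g + 2*g²))
t(6)*(-12 + K(R(6, 0), -4)) = (5 + 6² + 2*6³)*(-12 - 11) = (5 + 36 + 2*216)*(-23) = (5 + 36 + 432)*(-23) = 473*(-23) = -10879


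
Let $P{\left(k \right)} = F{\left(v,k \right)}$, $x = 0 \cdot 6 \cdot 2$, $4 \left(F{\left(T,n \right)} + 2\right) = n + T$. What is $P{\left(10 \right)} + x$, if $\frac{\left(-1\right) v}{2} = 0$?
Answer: $\frac{1}{2} \approx 0.5$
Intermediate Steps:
$v = 0$ ($v = \left(-2\right) 0 = 0$)
$F{\left(T,n \right)} = -2 + \frac{T}{4} + \frac{n}{4}$ ($F{\left(T,n \right)} = -2 + \frac{n + T}{4} = -2 + \frac{T + n}{4} = -2 + \left(\frac{T}{4} + \frac{n}{4}\right) = -2 + \frac{T}{4} + \frac{n}{4}$)
$x = 0$ ($x = 0 \cdot 2 = 0$)
$P{\left(k \right)} = -2 + \frac{k}{4}$ ($P{\left(k \right)} = -2 + \frac{1}{4} \cdot 0 + \frac{k}{4} = -2 + 0 + \frac{k}{4} = -2 + \frac{k}{4}$)
$P{\left(10 \right)} + x = \left(-2 + \frac{1}{4} \cdot 10\right) + 0 = \left(-2 + \frac{5}{2}\right) + 0 = \frac{1}{2} + 0 = \frac{1}{2}$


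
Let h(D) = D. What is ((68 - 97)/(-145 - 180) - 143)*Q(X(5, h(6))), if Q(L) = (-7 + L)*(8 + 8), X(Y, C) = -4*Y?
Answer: 20064672/325 ≈ 61737.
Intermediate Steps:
Q(L) = -112 + 16*L (Q(L) = (-7 + L)*16 = -112 + 16*L)
((68 - 97)/(-145 - 180) - 143)*Q(X(5, h(6))) = ((68 - 97)/(-145 - 180) - 143)*(-112 + 16*(-4*5)) = (-29/(-325) - 143)*(-112 + 16*(-20)) = (-29*(-1/325) - 143)*(-112 - 320) = (29/325 - 143)*(-432) = -46446/325*(-432) = 20064672/325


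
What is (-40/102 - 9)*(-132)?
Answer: 21076/17 ≈ 1239.8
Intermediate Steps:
(-40/102 - 9)*(-132) = (-40*1/102 - 9)*(-132) = (-20/51 - 9)*(-132) = -479/51*(-132) = 21076/17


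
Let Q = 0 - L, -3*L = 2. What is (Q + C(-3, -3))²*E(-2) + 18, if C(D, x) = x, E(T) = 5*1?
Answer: 407/9 ≈ 45.222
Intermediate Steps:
E(T) = 5
L = -⅔ (L = -⅓*2 = -⅔ ≈ -0.66667)
Q = ⅔ (Q = 0 - 1*(-⅔) = 0 + ⅔ = ⅔ ≈ 0.66667)
(Q + C(-3, -3))²*E(-2) + 18 = (⅔ - 3)²*5 + 18 = (-7/3)²*5 + 18 = (49/9)*5 + 18 = 245/9 + 18 = 407/9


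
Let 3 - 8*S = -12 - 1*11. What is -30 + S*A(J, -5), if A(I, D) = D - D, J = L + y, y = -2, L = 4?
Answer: -30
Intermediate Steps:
S = 13/4 (S = 3/8 - (-12 - 1*11)/8 = 3/8 - (-12 - 11)/8 = 3/8 - ⅛*(-23) = 3/8 + 23/8 = 13/4 ≈ 3.2500)
J = 2 (J = 4 - 2 = 2)
A(I, D) = 0
-30 + S*A(J, -5) = -30 + (13/4)*0 = -30 + 0 = -30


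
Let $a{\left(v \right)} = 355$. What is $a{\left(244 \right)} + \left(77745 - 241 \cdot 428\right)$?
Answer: $-25048$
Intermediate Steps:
$a{\left(244 \right)} + \left(77745 - 241 \cdot 428\right) = 355 + \left(77745 - 241 \cdot 428\right) = 355 + \left(77745 - 103148\right) = 355 - 25403 = -25048$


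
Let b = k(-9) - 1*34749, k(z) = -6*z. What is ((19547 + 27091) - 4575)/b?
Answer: -14021/11565 ≈ -1.2124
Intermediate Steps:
b = -34695 (b = -6*(-9) - 1*34749 = 54 - 34749 = -34695)
((19547 + 27091) - 4575)/b = ((19547 + 27091) - 4575)/(-34695) = (46638 - 4575)*(-1/34695) = 42063*(-1/34695) = -14021/11565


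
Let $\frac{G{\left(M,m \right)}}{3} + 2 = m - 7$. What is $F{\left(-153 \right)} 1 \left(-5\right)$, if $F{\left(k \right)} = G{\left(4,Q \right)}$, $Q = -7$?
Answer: $240$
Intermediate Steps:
$G{\left(M,m \right)} = -27 + 3 m$ ($G{\left(M,m \right)} = -6 + 3 \left(m - 7\right) = -6 + 3 \left(-7 + m\right) = -6 + \left(-21 + 3 m\right) = -27 + 3 m$)
$F{\left(k \right)} = -48$ ($F{\left(k \right)} = -27 + 3 \left(-7\right) = -27 - 21 = -48$)
$F{\left(-153 \right)} 1 \left(-5\right) = - 48 \cdot 1 \left(-5\right) = \left(-48\right) \left(-5\right) = 240$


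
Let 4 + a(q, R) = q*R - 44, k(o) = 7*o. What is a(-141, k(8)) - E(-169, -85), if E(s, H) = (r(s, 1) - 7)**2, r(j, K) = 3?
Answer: -7960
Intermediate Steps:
a(q, R) = -48 + R*q (a(q, R) = -4 + (q*R - 44) = -4 + (R*q - 44) = -4 + (-44 + R*q) = -48 + R*q)
E(s, H) = 16 (E(s, H) = (3 - 7)**2 = (-4)**2 = 16)
a(-141, k(8)) - E(-169, -85) = (-48 + (7*8)*(-141)) - 1*16 = (-48 + 56*(-141)) - 16 = (-48 - 7896) - 16 = -7944 - 16 = -7960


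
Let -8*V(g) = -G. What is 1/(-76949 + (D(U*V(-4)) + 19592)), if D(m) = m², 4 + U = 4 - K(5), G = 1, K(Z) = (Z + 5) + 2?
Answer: -4/229419 ≈ -1.7435e-5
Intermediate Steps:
K(Z) = 7 + Z (K(Z) = (5 + Z) + 2 = 7 + Z)
V(g) = ⅛ (V(g) = -(-1)/8 = -⅛*(-1) = ⅛)
U = -12 (U = -4 + (4 - (7 + 5)) = -4 + (4 - 1*12) = -4 + (4 - 12) = -4 - 8 = -12)
1/(-76949 + (D(U*V(-4)) + 19592)) = 1/(-76949 + ((-12*⅛)² + 19592)) = 1/(-76949 + ((-3/2)² + 19592)) = 1/(-76949 + (9/4 + 19592)) = 1/(-76949 + 78377/4) = 1/(-229419/4) = -4/229419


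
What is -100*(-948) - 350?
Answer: 94450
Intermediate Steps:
-100*(-948) - 350 = 94800 - 350 = 94450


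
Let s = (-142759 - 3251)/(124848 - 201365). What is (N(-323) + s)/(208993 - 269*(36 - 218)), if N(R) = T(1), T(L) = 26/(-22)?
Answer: 611389/217114003337 ≈ 2.8160e-6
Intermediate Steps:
s = 146010/76517 (s = -146010/(-76517) = -146010*(-1/76517) = 146010/76517 ≈ 1.9082)
T(L) = -13/11 (T(L) = 26*(-1/22) = -13/11)
N(R) = -13/11
(N(-323) + s)/(208993 - 269*(36 - 218)) = (-13/11 + 146010/76517)/(208993 - 269*(36 - 218)) = 611389/(841687*(208993 - 269*(-182))) = 611389/(841687*(208993 + 48958)) = (611389/841687)/257951 = (611389/841687)*(1/257951) = 611389/217114003337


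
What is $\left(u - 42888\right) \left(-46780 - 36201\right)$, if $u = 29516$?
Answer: $1109621932$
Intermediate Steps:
$\left(u - 42888\right) \left(-46780 - 36201\right) = \left(29516 - 42888\right) \left(-46780 - 36201\right) = \left(-13372\right) \left(-82981\right) = 1109621932$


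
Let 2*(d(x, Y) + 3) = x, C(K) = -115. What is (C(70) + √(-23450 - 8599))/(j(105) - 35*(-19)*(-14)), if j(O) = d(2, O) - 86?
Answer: 115/9398 - 3*I*√3561/9398 ≈ 0.012237 - 0.019049*I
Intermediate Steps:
d(x, Y) = -3 + x/2
j(O) = -88 (j(O) = (-3 + (½)*2) - 86 = (-3 + 1) - 86 = -2 - 86 = -88)
(C(70) + √(-23450 - 8599))/(j(105) - 35*(-19)*(-14)) = (-115 + √(-23450 - 8599))/(-88 - 35*(-19)*(-14)) = (-115 + √(-32049))/(-88 + 665*(-14)) = (-115 + 3*I*√3561)/(-88 - 9310) = (-115 + 3*I*√3561)/(-9398) = (-115 + 3*I*√3561)*(-1/9398) = 115/9398 - 3*I*√3561/9398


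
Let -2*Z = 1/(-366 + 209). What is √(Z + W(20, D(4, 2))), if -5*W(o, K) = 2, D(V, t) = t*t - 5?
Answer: I*√978110/1570 ≈ 0.62993*I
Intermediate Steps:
D(V, t) = -5 + t² (D(V, t) = t² - 5 = -5 + t²)
W(o, K) = -⅖ (W(o, K) = -⅕*2 = -⅖)
Z = 1/314 (Z = -1/(2*(-366 + 209)) = -½/(-157) = -½*(-1/157) = 1/314 ≈ 0.0031847)
√(Z + W(20, D(4, 2))) = √(1/314 - ⅖) = √(-623/1570) = I*√978110/1570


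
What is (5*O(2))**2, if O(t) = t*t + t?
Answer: 900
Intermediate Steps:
O(t) = t + t**2 (O(t) = t**2 + t = t + t**2)
(5*O(2))**2 = (5*(2*(1 + 2)))**2 = (5*(2*3))**2 = (5*6)**2 = 30**2 = 900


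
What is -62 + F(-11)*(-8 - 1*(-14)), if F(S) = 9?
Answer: -8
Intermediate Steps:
-62 + F(-11)*(-8 - 1*(-14)) = -62 + 9*(-8 - 1*(-14)) = -62 + 9*(-8 + 14) = -62 + 9*6 = -62 + 54 = -8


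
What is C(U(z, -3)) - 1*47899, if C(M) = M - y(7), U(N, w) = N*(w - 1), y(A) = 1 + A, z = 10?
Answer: -47947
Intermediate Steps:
U(N, w) = N*(-1 + w)
C(M) = -8 + M (C(M) = M - (1 + 7) = M - 1*8 = M - 8 = -8 + M)
C(U(z, -3)) - 1*47899 = (-8 + 10*(-1 - 3)) - 1*47899 = (-8 + 10*(-4)) - 47899 = (-8 - 40) - 47899 = -48 - 47899 = -47947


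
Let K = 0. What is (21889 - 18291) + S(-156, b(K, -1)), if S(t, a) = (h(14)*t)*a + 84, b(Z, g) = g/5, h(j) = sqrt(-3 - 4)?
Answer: 3682 + 156*I*sqrt(7)/5 ≈ 3682.0 + 82.547*I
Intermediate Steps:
h(j) = I*sqrt(7) (h(j) = sqrt(-7) = I*sqrt(7))
b(Z, g) = g/5 (b(Z, g) = g*(1/5) = g/5)
S(t, a) = 84 + I*a*t*sqrt(7) (S(t, a) = ((I*sqrt(7))*t)*a + 84 = (I*t*sqrt(7))*a + 84 = I*a*t*sqrt(7) + 84 = 84 + I*a*t*sqrt(7))
(21889 - 18291) + S(-156, b(K, -1)) = (21889 - 18291) + (84 + I*((1/5)*(-1))*(-156)*sqrt(7)) = 3598 + (84 + I*(-1/5)*(-156)*sqrt(7)) = 3598 + (84 + 156*I*sqrt(7)/5) = 3682 + 156*I*sqrt(7)/5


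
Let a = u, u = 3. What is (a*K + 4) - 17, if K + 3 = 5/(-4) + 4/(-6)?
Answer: -111/4 ≈ -27.750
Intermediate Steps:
a = 3
K = -59/12 (K = -3 + (5/(-4) + 4/(-6)) = -3 + (5*(-1/4) + 4*(-1/6)) = -3 + (-5/4 - 2/3) = -3 - 23/12 = -59/12 ≈ -4.9167)
(a*K + 4) - 17 = (3*(-59/12) + 4) - 17 = (-59/4 + 4) - 17 = -43/4 - 17 = -111/4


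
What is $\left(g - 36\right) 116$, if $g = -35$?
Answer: $-8236$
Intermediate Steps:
$\left(g - 36\right) 116 = \left(-35 - 36\right) 116 = \left(-71\right) 116 = -8236$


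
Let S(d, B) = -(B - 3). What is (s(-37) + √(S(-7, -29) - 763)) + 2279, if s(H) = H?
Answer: 2242 + I*√731 ≈ 2242.0 + 27.037*I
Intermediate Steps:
S(d, B) = 3 - B (S(d, B) = -(-3 + B) = 3 - B)
(s(-37) + √(S(-7, -29) - 763)) + 2279 = (-37 + √((3 - 1*(-29)) - 763)) + 2279 = (-37 + √((3 + 29) - 763)) + 2279 = (-37 + √(32 - 763)) + 2279 = (-37 + √(-731)) + 2279 = (-37 + I*√731) + 2279 = 2242 + I*√731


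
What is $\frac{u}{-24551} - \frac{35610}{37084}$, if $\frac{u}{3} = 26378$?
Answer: $- \frac{1904433183}{455224642} \approx -4.1835$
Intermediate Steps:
$u = 79134$ ($u = 3 \cdot 26378 = 79134$)
$\frac{u}{-24551} - \frac{35610}{37084} = \frac{79134}{-24551} - \frac{35610}{37084} = 79134 \left(- \frac{1}{24551}\right) - \frac{17805}{18542} = - \frac{79134}{24551} - \frac{17805}{18542} = - \frac{1904433183}{455224642}$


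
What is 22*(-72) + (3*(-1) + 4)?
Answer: -1583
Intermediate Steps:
22*(-72) + (3*(-1) + 4) = -1584 + (-3 + 4) = -1584 + 1 = -1583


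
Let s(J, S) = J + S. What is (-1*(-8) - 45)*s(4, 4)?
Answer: -296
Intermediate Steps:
(-1*(-8) - 45)*s(4, 4) = (-1*(-8) - 45)*(4 + 4) = (8 - 45)*8 = -37*8 = -296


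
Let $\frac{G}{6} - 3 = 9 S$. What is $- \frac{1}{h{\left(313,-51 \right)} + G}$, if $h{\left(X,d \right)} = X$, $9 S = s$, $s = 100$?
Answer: $- \frac{1}{931} \approx -0.0010741$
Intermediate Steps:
$S = \frac{100}{9}$ ($S = \frac{1}{9} \cdot 100 = \frac{100}{9} \approx 11.111$)
$G = 618$ ($G = 18 + 6 \cdot 9 \cdot \frac{100}{9} = 18 + 6 \cdot 100 = 18 + 600 = 618$)
$- \frac{1}{h{\left(313,-51 \right)} + G} = - \frac{1}{313 + 618} = - \frac{1}{931}$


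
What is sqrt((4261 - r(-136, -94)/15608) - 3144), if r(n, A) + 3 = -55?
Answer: sqrt(17007056247)/3902 ≈ 33.422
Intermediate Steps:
r(n, A) = -58 (r(n, A) = -3 - 55 = -58)
sqrt((4261 - r(-136, -94)/15608) - 3144) = sqrt((4261 - (-58)/15608) - 3144) = sqrt((4261 - 1*(-29/7804)) - 3144) = sqrt((4261 + 29/7804) - 3144) = sqrt(33252873/7804 - 3144) = sqrt(8717097/7804) = sqrt(17007056247)/3902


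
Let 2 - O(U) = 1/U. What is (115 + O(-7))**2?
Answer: 672400/49 ≈ 13722.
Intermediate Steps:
O(U) = 2 - 1/U
(115 + O(-7))**2 = (115 + (2 - 1/(-7)))**2 = (115 + (2 - 1*(-1/7)))**2 = (115 + (2 + 1/7))**2 = (115 + 15/7)**2 = (820/7)**2 = 672400/49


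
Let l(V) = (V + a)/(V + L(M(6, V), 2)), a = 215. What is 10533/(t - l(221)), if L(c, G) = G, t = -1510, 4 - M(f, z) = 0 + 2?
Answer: -2348859/337166 ≈ -6.9665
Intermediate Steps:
M(f, z) = 2 (M(f, z) = 4 - (0 + 2) = 4 - 1*2 = 4 - 2 = 2)
l(V) = (215 + V)/(2 + V) (l(V) = (V + 215)/(V + 2) = (215 + V)/(2 + V))
10533/(t - l(221)) = 10533/(-1510 - (215 + 221)/(2 + 221)) = 10533/(-1510 - 436/223) = 10533/(-337166/223) = 10533*(-223/337166) = -2348859/337166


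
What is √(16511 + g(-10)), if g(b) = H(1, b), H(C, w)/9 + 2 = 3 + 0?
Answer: 2*√4130 ≈ 128.53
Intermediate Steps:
H(C, w) = 9 (H(C, w) = -18 + 9*(3 + 0) = -18 + 9*3 = -18 + 27 = 9)
g(b) = 9
√(16511 + g(-10)) = √(16511 + 9) = √16520 = 2*√4130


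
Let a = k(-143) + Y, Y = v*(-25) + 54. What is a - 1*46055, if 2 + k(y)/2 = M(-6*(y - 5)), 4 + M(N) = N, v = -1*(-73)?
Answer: -46062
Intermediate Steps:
v = 73
Y = -1771 (Y = 73*(-25) + 54 = -1825 + 54 = -1771)
M(N) = -4 + N
k(y) = 48 - 12*y (k(y) = -4 + 2*(-4 - 6*(y - 5)) = -4 + 2*(-4 - 6*(-5 + y)) = -4 + 2*(-4 + (30 - 6*y)) = -4 + 2*(26 - 6*y) = -4 + (52 - 12*y) = 48 - 12*y)
a = -7 (a = (48 - 12*(-143)) - 1771 = (48 + 1716) - 1771 = 1764 - 1771 = -7)
a - 1*46055 = -7 - 1*46055 = -7 - 46055 = -46062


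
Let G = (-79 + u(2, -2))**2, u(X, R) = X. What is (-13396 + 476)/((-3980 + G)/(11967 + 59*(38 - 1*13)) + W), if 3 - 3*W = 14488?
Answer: 521011920/194701523 ≈ 2.6760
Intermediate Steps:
W = -14485/3 (W = 1 - 1/3*14488 = 1 - 14488/3 = -14485/3 ≈ -4828.3)
G = 5929 (G = (-79 + 2)**2 = (-77)**2 = 5929)
(-13396 + 476)/((-3980 + G)/(11967 + 59*(38 - 1*13)) + W) = (-13396 + 476)/((-3980 + 5929)/(11967 + 59*(38 - 1*13)) - 14485/3) = -12920/(1949/(11967 + 59*(38 - 13)) - 14485/3) = -12920/(1949/(11967 + 59*25) - 14485/3) = -12920/(1949/(11967 + 1475) - 14485/3) = -12920/(1949/13442 - 14485/3) = -12920/(-194701523/40326) = -12920*(-40326/194701523) = 521011920/194701523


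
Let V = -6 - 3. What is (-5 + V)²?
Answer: 196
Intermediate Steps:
V = -9
(-5 + V)² = (-5 - 9)² = (-14)² = 196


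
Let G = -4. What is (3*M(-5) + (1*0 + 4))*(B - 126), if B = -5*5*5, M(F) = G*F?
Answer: -16064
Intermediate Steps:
M(F) = -4*F
B = -125 (B = -25*5 = -125)
(3*M(-5) + (1*0 + 4))*(B - 126) = (3*(-4*(-5)) + (1*0 + 4))*(-125 - 126) = (3*20 + (0 + 4))*(-251) = (60 + 4)*(-251) = 64*(-251) = -16064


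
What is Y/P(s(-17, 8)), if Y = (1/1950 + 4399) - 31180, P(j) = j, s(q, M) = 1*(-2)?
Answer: 52222949/3900 ≈ 13391.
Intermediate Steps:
s(q, M) = -2
Y = -52222949/1950 (Y = (1/1950 + 4399) - 31180 = 8578051/1950 - 31180 = -52222949/1950 ≈ -26781.)
Y/P(s(-17, 8)) = -52222949/1950/(-2) = -52222949/1950*(-1/2) = 52222949/3900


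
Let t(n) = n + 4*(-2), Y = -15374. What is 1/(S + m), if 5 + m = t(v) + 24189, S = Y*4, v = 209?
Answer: -1/37111 ≈ -2.6946e-5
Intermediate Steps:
t(n) = -8 + n (t(n) = n - 8 = -8 + n)
S = -61496 (S = -15374*4 = -61496)
m = 24385 (m = -5 + ((-8 + 209) + 24189) = -5 + (201 + 24189) = -5 + 24390 = 24385)
1/(S + m) = 1/(-61496 + 24385) = 1/(-37111) = -1/37111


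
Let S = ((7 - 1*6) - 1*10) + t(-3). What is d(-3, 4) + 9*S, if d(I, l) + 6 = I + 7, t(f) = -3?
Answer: -110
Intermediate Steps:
d(I, l) = 1 + I (d(I, l) = -6 + (I + 7) = -6 + (7 + I) = 1 + I)
S = -12 (S = ((7 - 1*6) - 1*10) - 3 = ((7 - 6) - 10) - 3 = (1 - 10) - 3 = -9 - 3 = -12)
d(-3, 4) + 9*S = (1 - 3) + 9*(-12) = -2 - 108 = -110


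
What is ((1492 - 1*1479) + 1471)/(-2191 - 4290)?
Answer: -1484/6481 ≈ -0.22898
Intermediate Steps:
((1492 - 1*1479) + 1471)/(-2191 - 4290) = ((1492 - 1479) + 1471)/(-6481) = (13 + 1471)*(-1/6481) = 1484*(-1/6481) = -1484/6481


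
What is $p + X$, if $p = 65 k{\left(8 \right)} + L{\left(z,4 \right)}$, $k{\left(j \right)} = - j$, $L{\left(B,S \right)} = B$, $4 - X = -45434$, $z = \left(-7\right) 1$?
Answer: $44911$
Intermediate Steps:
$z = -7$
$X = 45438$ ($X = 4 - -45434 = 4 + 45434 = 45438$)
$p = -527$ ($p = 65 \left(\left(-1\right) 8\right) - 7 = 65 \left(-8\right) - 7 = -520 - 7 = -527$)
$p + X = -527 + 45438 = 44911$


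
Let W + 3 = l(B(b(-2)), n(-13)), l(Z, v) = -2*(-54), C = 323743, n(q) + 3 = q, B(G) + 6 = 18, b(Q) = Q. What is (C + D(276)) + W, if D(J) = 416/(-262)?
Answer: 42423880/131 ≈ 3.2385e+5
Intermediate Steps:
B(G) = 12 (B(G) = -6 + 18 = 12)
D(J) = -208/131 (D(J) = 416*(-1/262) = -208/131)
n(q) = -3 + q
l(Z, v) = 108
W = 105 (W = -3 + 108 = 105)
(C + D(276)) + W = (323743 - 208/131) + 105 = 42410125/131 + 105 = 42423880/131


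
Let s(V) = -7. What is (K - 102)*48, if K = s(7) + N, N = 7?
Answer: -4896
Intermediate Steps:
K = 0 (K = -7 + 7 = 0)
(K - 102)*48 = (0 - 102)*48 = -102*48 = -4896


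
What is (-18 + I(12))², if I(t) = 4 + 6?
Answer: 64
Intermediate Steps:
I(t) = 10
(-18 + I(12))² = (-18 + 10)² = (-8)² = 64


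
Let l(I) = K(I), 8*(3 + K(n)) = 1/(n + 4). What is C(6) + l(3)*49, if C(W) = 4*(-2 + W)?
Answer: -1041/8 ≈ -130.13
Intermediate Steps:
C(W) = -8 + 4*W
K(n) = -3 + 1/(8*(4 + n)) (K(n) = -3 + 1/(8*(n + 4)) = -3 + 1/(8*(4 + n)))
l(I) = (-95 - 24*I)/(8*(4 + I))
C(6) + l(3)*49 = (-8 + 4*6) + ((-95 - 24*3)/(8*(4 + 3)))*49 = (-8 + 24) + ((⅛)*(-95 - 72)/7)*49 = 16 + ((⅛)*(⅐)*(-167))*49 = 16 - 167/56*49 = 16 - 1169/8 = -1041/8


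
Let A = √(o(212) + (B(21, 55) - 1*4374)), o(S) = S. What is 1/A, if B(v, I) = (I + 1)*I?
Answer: -I*√1082/1082 ≈ -0.030401*I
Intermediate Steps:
B(v, I) = I*(1 + I) (B(v, I) = (1 + I)*I = I*(1 + I))
A = I*√1082 (A = √(212 + (55*(1 + 55) - 1*4374)) = √(212 + (55*56 - 4374)) = √(212 + (3080 - 4374)) = √(212 - 1294) = √(-1082) = I*√1082 ≈ 32.894*I)
1/A = 1/(I*√1082) = -I*√1082/1082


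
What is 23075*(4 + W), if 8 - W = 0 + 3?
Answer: 207675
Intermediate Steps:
W = 5 (W = 8 - (0 + 3) = 8 - 1*3 = 8 - 3 = 5)
23075*(4 + W) = 23075*(4 + 5) = 23075*9 = 207675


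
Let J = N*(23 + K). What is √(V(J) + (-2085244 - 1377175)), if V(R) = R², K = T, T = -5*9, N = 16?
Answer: I*√3338515 ≈ 1827.2*I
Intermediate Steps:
T = -45
K = -45
J = -352 (J = 16*(23 - 45) = 16*(-22) = -352)
√(V(J) + (-2085244 - 1377175)) = √((-352)² + (-2085244 - 1377175)) = √(123904 - 3462419) = √(-3338515) = I*√3338515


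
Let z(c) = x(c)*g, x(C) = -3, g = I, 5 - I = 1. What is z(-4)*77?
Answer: -924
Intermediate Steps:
I = 4 (I = 5 - 1*1 = 5 - 1 = 4)
g = 4
z(c) = -12 (z(c) = -3*4 = -12)
z(-4)*77 = -12*77 = -924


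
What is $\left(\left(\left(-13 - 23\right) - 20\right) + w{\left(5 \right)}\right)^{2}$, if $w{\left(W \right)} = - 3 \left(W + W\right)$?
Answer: $7396$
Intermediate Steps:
$w{\left(W \right)} = - 6 W$ ($w{\left(W \right)} = - 3 \cdot 2 W = - 6 W$)
$\left(\left(\left(-13 - 23\right) - 20\right) + w{\left(5 \right)}\right)^{2} = \left(\left(\left(-13 - 23\right) - 20\right) - 30\right)^{2} = \left(\left(-36 - 20\right) - 30\right)^{2} = \left(-56 - 30\right)^{2} = \left(-86\right)^{2} = 7396$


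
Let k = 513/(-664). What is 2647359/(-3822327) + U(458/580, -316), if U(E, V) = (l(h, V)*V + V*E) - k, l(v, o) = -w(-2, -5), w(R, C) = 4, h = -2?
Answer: 41485317371991/40890404840 ≈ 1014.5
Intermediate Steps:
l(v, o) = -4 (l(v, o) = -1*4 = -4)
k = -513/664 (k = 513*(-1/664) = -513/664 ≈ -0.77259)
U(E, V) = 513/664 - 4*V + E*V (U(E, V) = (-4*V + V*E) - 1*(-513/664) = (-4*V + E*V) + 513/664 = 513/664 - 4*V + E*V)
2647359/(-3822327) + U(458/580, -316) = 2647359/(-3822327) + (513/664 - 4*(-316) + (458/580)*(-316)) = 2647359*(-1/3822327) + (513/664 + 1264 + (458*(1/580))*(-316)) = -294151/424703 + (513/664 + 1264 + (229/290)*(-316)) = -294151/424703 + (513/664 + 1264 - 36182/145) = -294151/424703 + 97747457/96280 = 41485317371991/40890404840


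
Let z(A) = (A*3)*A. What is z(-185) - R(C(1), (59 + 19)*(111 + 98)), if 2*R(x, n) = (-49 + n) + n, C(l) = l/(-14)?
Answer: 172795/2 ≈ 86398.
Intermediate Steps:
z(A) = 3*A² (z(A) = (3*A)*A = 3*A²)
C(l) = -l/14 (C(l) = l*(-1/14) = -l/14)
R(x, n) = -49/2 + n (R(x, n) = ((-49 + n) + n)/2 = (-49 + 2*n)/2 = -49/2 + n)
z(-185) - R(C(1), (59 + 19)*(111 + 98)) = 3*(-185)² - (-49/2 + (59 + 19)*(111 + 98)) = 3*34225 - (-49/2 + 78*209) = 102675 - (-49/2 + 16302) = 102675 - 1*32555/2 = 102675 - 32555/2 = 172795/2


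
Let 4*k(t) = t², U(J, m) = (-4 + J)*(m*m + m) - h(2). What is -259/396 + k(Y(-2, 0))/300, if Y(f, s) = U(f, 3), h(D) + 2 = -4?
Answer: 14731/4950 ≈ 2.9760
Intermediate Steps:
h(D) = -6 (h(D) = -2 - 4 = -6)
U(J, m) = 6 + (-4 + J)*(m + m²) (U(J, m) = (-4 + J)*(m*m + m) - 1*(-6) = (-4 + J)*(m² + m) + 6 = (-4 + J)*(m + m²) + 6 = 6 + (-4 + J)*(m + m²))
Y(f, s) = -42 + 12*f (Y(f, s) = 6 - 4*3 - 4*3² + f*3 + f*3² = 6 - 12 - 4*9 + 3*f + f*9 = 6 - 12 - 36 + 3*f + 9*f = -42 + 12*f)
k(t) = t²/4
-259/396 + k(Y(-2, 0))/300 = -259/396 + ((-42 + 12*(-2))²/4)/300 = -259*1/396 + ((-42 - 24)²/4)*(1/300) = -259/396 + ((¼)*(-66)²)*(1/300) = -259/396 + ((¼)*4356)*(1/300) = -259/396 + 1089*(1/300) = -259/396 + 363/100 = 14731/4950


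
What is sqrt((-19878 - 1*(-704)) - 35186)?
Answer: 6*I*sqrt(1510) ≈ 233.15*I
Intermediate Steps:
sqrt((-19878 - 1*(-704)) - 35186) = sqrt((-19878 + 704) - 35186) = sqrt(-19174 - 35186) = sqrt(-54360) = 6*I*sqrt(1510)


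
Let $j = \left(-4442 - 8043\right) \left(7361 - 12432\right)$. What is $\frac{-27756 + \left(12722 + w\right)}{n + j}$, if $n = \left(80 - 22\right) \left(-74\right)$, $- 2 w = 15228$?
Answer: $- \frac{22648}{63307143} \approx -0.00035775$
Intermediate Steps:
$w = -7614$ ($w = \left(- \frac{1}{2}\right) 15228 = -7614$)
$n = -4292$ ($n = 58 \left(-74\right) = -4292$)
$j = 63311435$ ($j = \left(-12485\right) \left(-5071\right) = 63311435$)
$\frac{-27756 + \left(12722 + w\right)}{n + j} = \frac{-27756 + \left(12722 - 7614\right)}{-4292 + 63311435} = \frac{-27756 + 5108}{63307143} = \left(-22648\right) \frac{1}{63307143} = - \frac{22648}{63307143}$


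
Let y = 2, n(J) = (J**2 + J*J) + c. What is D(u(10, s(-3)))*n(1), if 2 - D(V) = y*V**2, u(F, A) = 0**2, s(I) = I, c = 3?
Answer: 10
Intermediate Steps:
n(J) = 3 + 2*J**2 (n(J) = (J**2 + J*J) + 3 = (J**2 + J**2) + 3 = 2*J**2 + 3 = 3 + 2*J**2)
u(F, A) = 0
D(V) = 2 - 2*V**2
D(u(10, s(-3)))*n(1) = (2 - 2*0**2)*(3 + 2*1**2) = (2 - 2*0)*(3 + 2*1) = (2 + 0)*(3 + 2) = 2*5 = 10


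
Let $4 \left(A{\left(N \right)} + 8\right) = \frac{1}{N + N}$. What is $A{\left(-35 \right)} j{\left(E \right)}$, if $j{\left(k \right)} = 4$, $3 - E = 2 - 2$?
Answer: $- \frac{2241}{70} \approx -32.014$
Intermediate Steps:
$E = 3$ ($E = 3 - \left(2 - 2\right) = 3 - 0 = 3 + 0 = 3$)
$A{\left(N \right)} = -8 + \frac{1}{8 N}$ ($A{\left(N \right)} = -8 + \frac{1}{4 \left(N + N\right)} = -8 + \frac{1}{4 \cdot 2 N} = -8 + \frac{\frac{1}{2} \frac{1}{N}}{4} = -8 + \frac{1}{8 N}$)
$A{\left(-35 \right)} j{\left(E \right)} = \left(-8 + \frac{1}{8 \left(-35\right)}\right) 4 = \left(-8 + \frac{1}{8} \left(- \frac{1}{35}\right)\right) 4 = \left(-8 - \frac{1}{280}\right) 4 = \left(- \frac{2241}{280}\right) 4 = - \frac{2241}{70}$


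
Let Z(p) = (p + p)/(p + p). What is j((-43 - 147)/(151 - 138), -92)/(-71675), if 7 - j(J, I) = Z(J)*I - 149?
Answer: -248/71675 ≈ -0.0034601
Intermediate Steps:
Z(p) = 1 (Z(p) = (2*p)/((2*p)) = (2*p)*(1/(2*p)) = 1)
j(J, I) = 156 - I (j(J, I) = 7 - (1*I - 149) = 7 - (I - 149) = 7 - (-149 + I) = 7 + (149 - I) = 156 - I)
j((-43 - 147)/(151 - 138), -92)/(-71675) = (156 - 1*(-92))/(-71675) = (156 + 92)*(-1/71675) = 248*(-1/71675) = -248/71675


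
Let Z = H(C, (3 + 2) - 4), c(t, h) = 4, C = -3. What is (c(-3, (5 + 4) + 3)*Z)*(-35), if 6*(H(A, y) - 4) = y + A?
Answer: -1540/3 ≈ -513.33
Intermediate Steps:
H(A, y) = 4 + A/6 + y/6 (H(A, y) = 4 + (y + A)/6 = 4 + (A + y)/6 = 4 + (A/6 + y/6) = 4 + A/6 + y/6)
Z = 11/3 (Z = 4 + (⅙)*(-3) + ((3 + 2) - 4)/6 = 4 - ½ + (5 - 4)/6 = 4 - ½ + (⅙)*1 = 4 - ½ + ⅙ = 11/3 ≈ 3.6667)
(c(-3, (5 + 4) + 3)*Z)*(-35) = (4*(11/3))*(-35) = (44/3)*(-35) = -1540/3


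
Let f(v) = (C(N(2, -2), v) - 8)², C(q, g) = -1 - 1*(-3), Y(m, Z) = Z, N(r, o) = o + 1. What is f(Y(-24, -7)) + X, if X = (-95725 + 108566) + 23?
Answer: 12900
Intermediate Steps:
N(r, o) = 1 + o
C(q, g) = 2 (C(q, g) = -1 + 3 = 2)
X = 12864 (X = 12841 + 23 = 12864)
f(v) = 36 (f(v) = (2 - 8)² = (-6)² = 36)
f(Y(-24, -7)) + X = 36 + 12864 = 12900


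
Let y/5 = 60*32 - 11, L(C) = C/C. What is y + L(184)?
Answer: 9546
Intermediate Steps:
L(C) = 1
y = 9545 (y = 5*(60*32 - 11) = 5*(1920 - 11) = 5*1909 = 9545)
y + L(184) = 9545 + 1 = 9546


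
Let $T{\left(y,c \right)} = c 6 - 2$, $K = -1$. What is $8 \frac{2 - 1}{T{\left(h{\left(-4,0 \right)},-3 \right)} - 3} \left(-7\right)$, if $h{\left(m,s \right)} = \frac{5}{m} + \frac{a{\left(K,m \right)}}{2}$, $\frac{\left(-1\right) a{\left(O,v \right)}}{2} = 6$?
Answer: $\frac{56}{23} \approx 2.4348$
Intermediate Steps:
$a{\left(O,v \right)} = -12$ ($a{\left(O,v \right)} = \left(-2\right) 6 = -12$)
$h{\left(m,s \right)} = -6 + \frac{5}{m}$ ($h{\left(m,s \right)} = \frac{5}{m} - \frac{12}{2} = \frac{5}{m} - 6 = -6 + \frac{5}{m}$)
$T{\left(y,c \right)} = -2 + 6 c$ ($T{\left(y,c \right)} = 6 c - 2 = -2 + 6 c$)
$8 \frac{2 - 1}{T{\left(h{\left(-4,0 \right)},-3 \right)} - 3} \left(-7\right) = 8 \frac{2 - 1}{\left(-2 + 6 \left(-3\right)\right) - 3} \left(-7\right) = 8 \cdot 1 \frac{1}{\left(-2 - 18\right) - 3} \left(-7\right) = 8 \cdot 1 \frac{1}{-20 - 3} \left(-7\right) = 8 \cdot 1 \frac{1}{-23} \left(-7\right) = 8 \cdot 1 \left(- \frac{1}{23}\right) \left(-7\right) = 8 \left(- \frac{1}{23}\right) \left(-7\right) = \left(- \frac{8}{23}\right) \left(-7\right) = \frac{56}{23}$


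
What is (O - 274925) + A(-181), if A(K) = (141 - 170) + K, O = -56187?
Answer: -331322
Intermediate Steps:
A(K) = -29 + K
(O - 274925) + A(-181) = (-56187 - 274925) + (-29 - 181) = -331112 - 210 = -331322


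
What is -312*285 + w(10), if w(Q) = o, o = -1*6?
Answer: -88926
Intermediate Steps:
o = -6
w(Q) = -6
-312*285 + w(10) = -312*285 - 6 = -88920 - 6 = -88926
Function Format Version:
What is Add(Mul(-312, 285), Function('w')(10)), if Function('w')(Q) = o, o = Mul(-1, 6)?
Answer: -88926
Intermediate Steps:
o = -6
Function('w')(Q) = -6
Add(Mul(-312, 285), Function('w')(10)) = Add(Mul(-312, 285), -6) = Add(-88920, -6) = -88926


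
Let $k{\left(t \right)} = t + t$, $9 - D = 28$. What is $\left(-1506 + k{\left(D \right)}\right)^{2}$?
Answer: $2383936$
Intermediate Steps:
$D = -19$ ($D = 9 - 28 = -19$)
$k{\left(t \right)} = 2 t$
$\left(-1506 + k{\left(D \right)}\right)^{2} = \left(-1506 + 2 \left(-19\right)\right)^{2} = \left(-1506 - 38\right)^{2} = \left(-1544\right)^{2} = 2383936$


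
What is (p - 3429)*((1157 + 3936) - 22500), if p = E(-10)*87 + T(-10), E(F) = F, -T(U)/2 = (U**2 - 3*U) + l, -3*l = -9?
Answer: 79462955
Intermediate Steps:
l = 3 (l = -1/3*(-9) = 3)
T(U) = -6 - 2*U**2 + 6*U (T(U) = -2*((U**2 - 3*U) + 3) = -2*(3 + U**2 - 3*U) = -6 - 2*U**2 + 6*U)
p = -1136 (p = -10*87 + (-6 - 2*(-10)**2 + 6*(-10)) = -870 + (-6 - 2*100 - 60) = -870 + (-6 - 200 - 60) = -870 - 266 = -1136)
(p - 3429)*((1157 + 3936) - 22500) = (-1136 - 3429)*((1157 + 3936) - 22500) = -4565*(5093 - 22500) = -4565*(-17407) = 79462955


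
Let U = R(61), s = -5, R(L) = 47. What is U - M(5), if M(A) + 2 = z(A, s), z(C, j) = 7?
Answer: 42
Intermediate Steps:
M(A) = 5 (M(A) = -2 + 7 = 5)
U = 47
U - M(5) = 47 - 1*5 = 47 - 5 = 42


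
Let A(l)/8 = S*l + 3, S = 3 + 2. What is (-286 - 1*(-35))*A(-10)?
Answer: 94376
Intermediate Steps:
S = 5
A(l) = 24 + 40*l (A(l) = 8*(5*l + 3) = 8*(3 + 5*l) = 24 + 40*l)
(-286 - 1*(-35))*A(-10) = (-286 - 1*(-35))*(24 + 40*(-10)) = (-286 + 35)*(24 - 400) = -251*(-376) = 94376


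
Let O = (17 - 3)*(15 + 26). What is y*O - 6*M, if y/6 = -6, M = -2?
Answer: -20652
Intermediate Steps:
y = -36 (y = 6*(-6) = -36)
O = 574 (O = 14*41 = 574)
y*O - 6*M = -36*574 - 6*(-2) = -20664 + 12 = -20652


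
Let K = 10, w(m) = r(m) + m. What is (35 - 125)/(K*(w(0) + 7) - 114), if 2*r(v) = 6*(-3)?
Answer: 45/67 ≈ 0.67164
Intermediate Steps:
r(v) = -9 (r(v) = (6*(-3))/2 = (½)*(-18) = -9)
w(m) = -9 + m
(35 - 125)/(K*(w(0) + 7) - 114) = (35 - 125)/(10*((-9 + 0) + 7) - 114) = -90/(10*(-9 + 7) - 114) = -90/(10*(-2) - 114) = -90/(-20 - 114) = -90/(-134) = -90*(-1/134) = 45/67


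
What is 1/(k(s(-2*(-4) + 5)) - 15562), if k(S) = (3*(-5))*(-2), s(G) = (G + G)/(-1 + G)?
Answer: -1/15532 ≈ -6.4383e-5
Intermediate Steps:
s(G) = 2*G/(-1 + G) (s(G) = (2*G)/(-1 + G) = 2*G/(-1 + G))
k(S) = 30 (k(S) = -15*(-2) = 30)
1/(k(s(-2*(-4) + 5)) - 15562) = 1/(30 - 15562) = 1/(-15532) = -1/15532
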